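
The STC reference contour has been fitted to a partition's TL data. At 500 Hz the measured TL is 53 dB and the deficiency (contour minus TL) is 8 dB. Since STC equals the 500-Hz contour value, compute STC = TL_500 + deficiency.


By ASTM E413, STC = value of the fitted reference contour at 500 Hz.
Contour value at 500 Hz = TL_500 + deficiency = 53 + 8 = 61
STC = 61


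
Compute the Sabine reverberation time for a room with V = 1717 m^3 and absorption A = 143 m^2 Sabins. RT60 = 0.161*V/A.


RT60 = 0.161 * 1717 / 143 = 1.9331 s


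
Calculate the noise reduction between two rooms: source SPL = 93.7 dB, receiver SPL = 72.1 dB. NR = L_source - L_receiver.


NR = L_source - L_receiver (difference between source and receiving room levels)
NR = 93.7 - 72.1 = 21.6 dB


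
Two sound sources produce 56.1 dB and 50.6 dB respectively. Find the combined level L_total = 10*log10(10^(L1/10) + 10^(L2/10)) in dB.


10^(56.1/10) = 407380
10^(50.6/10) = 114815
Sum = 407380 + 114815 = 522195
L_total = 10*log10(522195) = 57.178 dB


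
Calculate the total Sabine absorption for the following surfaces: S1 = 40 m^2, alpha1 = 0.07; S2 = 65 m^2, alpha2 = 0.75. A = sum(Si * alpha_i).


40 * 0.07 = 2.8
65 * 0.75 = 48.75
A_total = 2.8 + 48.75 = 51.55 m^2


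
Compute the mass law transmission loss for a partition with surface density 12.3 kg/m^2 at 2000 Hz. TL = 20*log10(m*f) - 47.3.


m * f = 12.3 * 2000 = 24600
20*log10(24600) = 87.8187 dB
TL = 87.8187 - 47.3 = 40.519 dB


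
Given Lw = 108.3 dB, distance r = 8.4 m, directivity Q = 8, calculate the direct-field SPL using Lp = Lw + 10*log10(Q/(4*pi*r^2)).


4*pi*r^2 = 4*pi*8.4^2 = 886.683 m^2
Q / (4*pi*r^2) = 8 / 886.683 = 0.00902239
Lp = 108.3 + 10*log10(0.00902239) = 87.853 dB


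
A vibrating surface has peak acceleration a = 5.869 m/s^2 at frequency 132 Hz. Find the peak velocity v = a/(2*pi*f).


omega = 2*pi*f = 2*pi*132 = 829.38 rad/s
v = a / omega = 5.869 / 829.38 = 0.0070764 m/s


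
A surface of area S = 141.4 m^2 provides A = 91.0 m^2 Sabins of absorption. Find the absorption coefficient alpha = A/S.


Absorption coefficient = absorbed power / incident power
alpha = A / S = 91.0 / 141.4 = 0.64356


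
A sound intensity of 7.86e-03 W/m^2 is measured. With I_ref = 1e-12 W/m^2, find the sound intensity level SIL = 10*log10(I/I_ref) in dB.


I / I_ref = 7.86e-03 / 1e-12 = 7.86e+09
SIL = 10 * log10(7.86e+09) = 98.954 dB


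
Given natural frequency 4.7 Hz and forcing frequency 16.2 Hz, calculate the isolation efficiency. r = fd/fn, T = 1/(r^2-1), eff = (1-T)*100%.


r = 16.2 / 4.7 = 3.44681
r^2 - 1 = 3.44681^2 - 1 = 10.8805
T = 1/10.8805 = 0.0919075
Efficiency = (1 - 0.0919075)*100 = 90.809 %


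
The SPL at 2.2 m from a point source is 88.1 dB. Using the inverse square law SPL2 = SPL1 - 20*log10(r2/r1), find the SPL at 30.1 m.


r2/r1 = 30.1/2.2 = 13.6818
Correction = 20*log10(13.6818) = 22.7229 dB
SPL2 = 88.1 - 22.7229 = 65.377 dB


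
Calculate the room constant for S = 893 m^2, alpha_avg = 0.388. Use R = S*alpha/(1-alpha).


R = 893 * 0.388 / (1 - 0.388) = 566.15 m^2


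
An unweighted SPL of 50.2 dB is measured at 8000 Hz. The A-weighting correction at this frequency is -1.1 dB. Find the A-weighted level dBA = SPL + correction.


A-weighting table: 8000 Hz -> -1.1 dB correction
SPL_A = SPL + correction = 50.2 + (-1.1) = 49.1 dBA


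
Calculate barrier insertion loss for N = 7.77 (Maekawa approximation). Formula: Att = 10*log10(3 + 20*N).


3 + 20*N = 3 + 20*7.77 = 158.4
Att = 10*log10(158.4) = 21.998 dB


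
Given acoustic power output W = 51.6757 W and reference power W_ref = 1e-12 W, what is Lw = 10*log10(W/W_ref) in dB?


W / W_ref = 51.6757 / 1e-12 = 5.16757e+13
Lw = 10 * log10(5.16757e+13) = 137.13 dB


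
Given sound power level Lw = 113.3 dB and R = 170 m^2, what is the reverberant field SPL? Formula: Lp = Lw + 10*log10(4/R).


4/R = 4/170 = 0.0235294
Lp = 113.3 + 10*log10(0.0235294) = 97.016 dB


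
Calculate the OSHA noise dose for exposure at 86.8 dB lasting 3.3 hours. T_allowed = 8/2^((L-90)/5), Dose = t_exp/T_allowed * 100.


T_allowed = 8 / 2^((86.8 - 90)/5) = 12.4666 hr
Dose = 3.3 / 12.4666 * 100 = 26.471 %


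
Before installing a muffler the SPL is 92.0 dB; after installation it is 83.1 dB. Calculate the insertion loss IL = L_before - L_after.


Insertion loss = SPL without muffler - SPL with muffler
IL = 92.0 - 83.1 = 8.9 dB


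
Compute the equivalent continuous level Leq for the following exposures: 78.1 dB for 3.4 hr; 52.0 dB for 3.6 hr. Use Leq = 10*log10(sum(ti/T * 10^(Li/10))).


T_total = 3.4 + 3.6 = 7.0 hr
(3.4/7.0) * 10^(78.1/10) = 3.13603e+07
(3.6/7.0) * 10^(52.0/10) = 81508.8
Sum = 3.13603e+07 + 81508.8 = 3.14418e+07
Leq = 10*log10(3.14418e+07) = 74.975 dB


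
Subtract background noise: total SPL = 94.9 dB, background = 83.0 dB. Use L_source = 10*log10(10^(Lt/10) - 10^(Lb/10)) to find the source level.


10^(94.9/10) = 3.0903e+09
10^(83.0/10) = 1.99526e+08
Difference = 3.0903e+09 - 1.99526e+08 = 2.89077e+09
L_source = 10*log10(2.89077e+09) = 94.61 dB


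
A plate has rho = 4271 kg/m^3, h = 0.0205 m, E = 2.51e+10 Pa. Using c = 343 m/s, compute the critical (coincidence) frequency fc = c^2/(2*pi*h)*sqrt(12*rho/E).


12*rho/E = 12*4271/2.51e+10 = 2.04191e-06
sqrt(12*rho/E) = sqrt(2.04191e-06) = 0.00142895
c^2/(2*pi*h) = 343^2/(2*pi*0.0205) = 913386
fc = 913386 * 0.00142895 = 1305.2 Hz


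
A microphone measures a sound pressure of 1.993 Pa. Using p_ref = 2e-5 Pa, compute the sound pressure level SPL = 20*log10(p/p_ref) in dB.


p / p_ref = 1.993 / 2e-5 = 99650
SPL = 20 * log10(99650) = 99.97 dB


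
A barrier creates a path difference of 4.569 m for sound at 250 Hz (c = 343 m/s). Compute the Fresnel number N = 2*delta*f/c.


N = 2*delta*f/c = 2*delta/lambda, where lambda = c/f
lambda = 343 / 250 = 1.372 m
N = 2 * 4.569 / 1.372 = 6.6603


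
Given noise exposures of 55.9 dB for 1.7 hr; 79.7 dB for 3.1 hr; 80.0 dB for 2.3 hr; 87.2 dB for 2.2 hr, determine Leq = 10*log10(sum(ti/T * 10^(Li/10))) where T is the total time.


T_total = 1.7 + 3.1 + 2.3 + 2.2 = 9.3 hr
(1.7/9.3) * 10^(55.9/10) = 71115.8
(3.1/9.3) * 10^(79.7/10) = 3.11085e+07
(2.3/9.3) * 10^(80.0/10) = 2.47312e+07
(2.2/9.3) * 10^(87.2/10) = 1.24148e+08
Sum = 71115.8 + 3.11085e+07 + 2.47312e+07 + 1.24148e+08 = 1.80059e+08
Leq = 10*log10(1.80059e+08) = 82.554 dB


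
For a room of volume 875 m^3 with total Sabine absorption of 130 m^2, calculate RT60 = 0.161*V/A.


RT60 = 0.161 * 875 / 130 = 1.0837 s


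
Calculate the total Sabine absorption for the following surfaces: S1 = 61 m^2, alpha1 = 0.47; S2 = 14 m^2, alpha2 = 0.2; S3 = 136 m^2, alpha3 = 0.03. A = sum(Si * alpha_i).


61 * 0.47 = 28.67
14 * 0.2 = 2.8
136 * 0.03 = 4.08
A_total = 28.67 + 2.8 + 4.08 = 35.55 m^2


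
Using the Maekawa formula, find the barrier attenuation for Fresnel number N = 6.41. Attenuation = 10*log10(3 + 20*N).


3 + 20*N = 3 + 20*6.41 = 131.2
Att = 10*log10(131.2) = 21.179 dB


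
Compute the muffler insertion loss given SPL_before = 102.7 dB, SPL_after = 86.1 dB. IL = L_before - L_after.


Insertion loss = SPL without muffler - SPL with muffler
IL = 102.7 - 86.1 = 16.6 dB


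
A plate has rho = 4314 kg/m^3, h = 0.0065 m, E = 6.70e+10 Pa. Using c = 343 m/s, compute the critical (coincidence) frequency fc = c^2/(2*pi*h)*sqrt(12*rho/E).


12*rho/E = 12*4314/6.70e+10 = 7.72657e-07
sqrt(12*rho/E) = sqrt(7.72657e-07) = 0.000879009
c^2/(2*pi*h) = 343^2/(2*pi*0.0065) = 2.88068e+06
fc = 2.88068e+06 * 0.000879009 = 2532.1 Hz


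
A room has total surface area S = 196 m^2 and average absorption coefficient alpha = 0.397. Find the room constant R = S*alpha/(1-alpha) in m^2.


R = 196 * 0.397 / (1 - 0.397) = 129.04 m^2


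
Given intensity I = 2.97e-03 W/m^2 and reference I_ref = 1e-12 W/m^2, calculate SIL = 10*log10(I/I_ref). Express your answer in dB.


I / I_ref = 2.97e-03 / 1e-12 = 2.97e+09
SIL = 10 * log10(2.97e+09) = 94.728 dB


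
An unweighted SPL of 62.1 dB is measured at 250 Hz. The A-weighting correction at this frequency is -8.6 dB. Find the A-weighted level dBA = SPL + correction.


A-weighting table: 250 Hz -> -8.6 dB correction
SPL_A = SPL + correction = 62.1 + (-8.6) = 53.5 dBA


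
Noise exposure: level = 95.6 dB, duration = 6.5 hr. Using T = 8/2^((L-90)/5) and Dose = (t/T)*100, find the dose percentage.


T_allowed = 8 / 2^((95.6 - 90)/5) = 3.68075 hr
Dose = 6.5 / 3.68075 * 100 = 176.59 %


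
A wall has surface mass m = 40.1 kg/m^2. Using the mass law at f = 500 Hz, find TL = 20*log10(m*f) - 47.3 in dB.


m * f = 40.1 * 500 = 20050
20*log10(20050) = 86.0423 dB
TL = 86.0423 - 47.3 = 38.742 dB


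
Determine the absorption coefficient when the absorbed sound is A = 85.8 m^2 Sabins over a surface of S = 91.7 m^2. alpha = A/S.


Absorption coefficient = absorbed power / incident power
alpha = A / S = 85.8 / 91.7 = 0.93566


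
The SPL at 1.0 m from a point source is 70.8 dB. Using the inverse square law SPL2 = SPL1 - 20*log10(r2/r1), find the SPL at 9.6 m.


r2/r1 = 9.6/1.0 = 9.6
Correction = 20*log10(9.6) = 19.6454 dB
SPL2 = 70.8 - 19.6454 = 51.155 dB


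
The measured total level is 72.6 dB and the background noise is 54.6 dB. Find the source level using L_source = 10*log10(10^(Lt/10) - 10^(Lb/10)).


10^(72.6/10) = 1.8197e+07
10^(54.6/10) = 288403
Difference = 1.8197e+07 - 288403 = 1.79086e+07
L_source = 10*log10(1.79086e+07) = 72.531 dB


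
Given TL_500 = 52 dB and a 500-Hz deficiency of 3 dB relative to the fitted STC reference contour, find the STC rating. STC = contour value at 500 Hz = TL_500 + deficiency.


By ASTM E413, STC = value of the fitted reference contour at 500 Hz.
Contour value at 500 Hz = TL_500 + deficiency = 52 + 3 = 55
STC = 55


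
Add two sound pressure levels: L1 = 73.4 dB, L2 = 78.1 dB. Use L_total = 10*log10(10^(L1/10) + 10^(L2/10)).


10^(73.4/10) = 2.18776e+07
10^(78.1/10) = 6.45654e+07
Sum = 2.18776e+07 + 6.45654e+07 = 8.6443e+07
L_total = 10*log10(8.6443e+07) = 79.367 dB


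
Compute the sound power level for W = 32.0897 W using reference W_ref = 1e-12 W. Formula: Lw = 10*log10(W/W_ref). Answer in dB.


W / W_ref = 32.0897 / 1e-12 = 3.20897e+13
Lw = 10 * log10(3.20897e+13) = 135.06 dB


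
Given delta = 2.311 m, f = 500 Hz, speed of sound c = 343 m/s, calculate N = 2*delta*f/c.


N = 2*delta*f/c = 2*delta/lambda, where lambda = c/f
lambda = 343 / 500 = 0.686 m
N = 2 * 2.311 / 0.686 = 6.7376


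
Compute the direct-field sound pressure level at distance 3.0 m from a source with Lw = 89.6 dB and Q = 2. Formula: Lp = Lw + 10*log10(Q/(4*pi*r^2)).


4*pi*r^2 = 4*pi*3.0^2 = 113.097 m^2
Q / (4*pi*r^2) = 2 / 113.097 = 0.0176839
Lp = 89.6 + 10*log10(0.0176839) = 72.076 dB


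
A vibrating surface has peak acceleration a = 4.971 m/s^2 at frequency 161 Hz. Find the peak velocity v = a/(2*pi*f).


omega = 2*pi*f = 2*pi*161 = 1011.59 rad/s
v = a / omega = 4.971 / 1011.59 = 0.004914 m/s


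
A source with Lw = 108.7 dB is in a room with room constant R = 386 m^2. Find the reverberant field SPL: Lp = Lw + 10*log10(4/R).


4/R = 4/386 = 0.0103627
Lp = 108.7 + 10*log10(0.0103627) = 88.855 dB


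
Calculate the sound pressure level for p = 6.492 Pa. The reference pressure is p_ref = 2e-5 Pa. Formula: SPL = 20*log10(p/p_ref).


p / p_ref = 6.492 / 2e-5 = 324600
SPL = 20 * log10(324600) = 110.23 dB


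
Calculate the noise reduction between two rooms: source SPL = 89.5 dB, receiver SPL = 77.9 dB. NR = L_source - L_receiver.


NR = L_source - L_receiver (difference between source and receiving room levels)
NR = 89.5 - 77.9 = 11.6 dB


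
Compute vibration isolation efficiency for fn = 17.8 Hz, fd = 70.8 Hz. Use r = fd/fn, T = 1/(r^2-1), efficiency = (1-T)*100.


r = 70.8 / 17.8 = 3.97753
r^2 - 1 = 3.97753^2 - 1 = 14.8207
T = 1/14.8207 = 0.0674732
Efficiency = (1 - 0.0674732)*100 = 93.253 %


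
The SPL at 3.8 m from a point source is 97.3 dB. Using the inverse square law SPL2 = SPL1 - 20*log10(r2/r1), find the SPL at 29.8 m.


r2/r1 = 29.8/3.8 = 7.84211
Correction = 20*log10(7.84211) = 17.8887 dB
SPL2 = 97.3 - 17.8887 = 79.411 dB


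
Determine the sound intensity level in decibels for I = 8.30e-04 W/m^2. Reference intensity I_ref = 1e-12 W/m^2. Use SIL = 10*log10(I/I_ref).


I / I_ref = 8.30e-04 / 1e-12 = 8.3e+08
SIL = 10 * log10(8.3e+08) = 89.191 dB


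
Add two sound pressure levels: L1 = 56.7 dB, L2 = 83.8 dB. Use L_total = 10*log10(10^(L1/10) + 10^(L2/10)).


10^(56.7/10) = 467735
10^(83.8/10) = 2.39883e+08
Sum = 467735 + 2.39883e+08 = 2.40351e+08
L_total = 10*log10(2.40351e+08) = 83.808 dB


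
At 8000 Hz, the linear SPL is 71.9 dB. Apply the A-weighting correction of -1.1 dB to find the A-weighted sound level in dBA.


A-weighting table: 8000 Hz -> -1.1 dB correction
SPL_A = SPL + correction = 71.9 + (-1.1) = 70.8 dBA


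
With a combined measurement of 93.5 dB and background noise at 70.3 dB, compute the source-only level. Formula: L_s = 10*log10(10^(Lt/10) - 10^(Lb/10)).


10^(93.5/10) = 2.23872e+09
10^(70.3/10) = 1.07152e+07
Difference = 2.23872e+09 - 1.07152e+07 = 2.228e+09
L_source = 10*log10(2.228e+09) = 93.479 dB


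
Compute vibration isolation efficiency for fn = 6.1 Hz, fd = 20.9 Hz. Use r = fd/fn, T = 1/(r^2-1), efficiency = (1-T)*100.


r = 20.9 / 6.1 = 3.42623
r^2 - 1 = 3.42623^2 - 1 = 10.7391
T = 1/10.7391 = 0.0931177
Efficiency = (1 - 0.0931177)*100 = 90.688 %


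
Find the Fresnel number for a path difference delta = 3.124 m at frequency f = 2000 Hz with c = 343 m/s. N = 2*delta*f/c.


N = 2*delta*f/c = 2*delta/lambda, where lambda = c/f
lambda = 343 / 2000 = 0.1715 m
N = 2 * 3.124 / 0.1715 = 36.431


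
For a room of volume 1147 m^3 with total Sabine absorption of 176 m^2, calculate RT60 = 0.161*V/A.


RT60 = 0.161 * 1147 / 176 = 1.0492 s


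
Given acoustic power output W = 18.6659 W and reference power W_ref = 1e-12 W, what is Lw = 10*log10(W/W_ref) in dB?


W / W_ref = 18.6659 / 1e-12 = 1.86659e+13
Lw = 10 * log10(1.86659e+13) = 132.71 dB


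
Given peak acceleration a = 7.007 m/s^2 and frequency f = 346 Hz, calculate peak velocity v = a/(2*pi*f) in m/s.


omega = 2*pi*f = 2*pi*346 = 2173.98 rad/s
v = a / omega = 7.007 / 2173.98 = 0.0032231 m/s


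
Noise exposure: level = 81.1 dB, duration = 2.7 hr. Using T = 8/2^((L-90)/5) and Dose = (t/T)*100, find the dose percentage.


T_allowed = 8 / 2^((81.1 - 90)/5) = 27.4741 hr
Dose = 2.7 / 27.4741 * 100 = 9.8274 %


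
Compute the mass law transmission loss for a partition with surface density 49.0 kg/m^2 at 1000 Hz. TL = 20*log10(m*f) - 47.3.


m * f = 49.0 * 1000 = 49000
20*log10(49000) = 93.8039 dB
TL = 93.8039 - 47.3 = 46.504 dB


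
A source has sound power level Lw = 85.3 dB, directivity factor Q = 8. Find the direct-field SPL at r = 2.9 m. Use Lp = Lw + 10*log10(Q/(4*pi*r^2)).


4*pi*r^2 = 4*pi*2.9^2 = 105.683 m^2
Q / (4*pi*r^2) = 8 / 105.683 = 0.0756981
Lp = 85.3 + 10*log10(0.0756981) = 74.091 dB


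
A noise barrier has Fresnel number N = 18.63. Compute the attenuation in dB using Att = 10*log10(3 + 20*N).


3 + 20*N = 3 + 20*18.63 = 375.6
Att = 10*log10(375.6) = 25.747 dB


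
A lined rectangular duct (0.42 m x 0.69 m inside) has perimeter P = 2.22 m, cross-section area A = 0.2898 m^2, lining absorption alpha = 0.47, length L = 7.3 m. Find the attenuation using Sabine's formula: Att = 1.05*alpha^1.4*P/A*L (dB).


alpha^1.4 = 0.47^1.4 = 0.347486
Attenuation rate = 1.05 * alpha^1.4 * P / A
= 1.05 * 0.347486 * 2.22 / 0.2898 = 2.795 dB/m
Total Att = 2.795 * 7.3 = 20.403 dB


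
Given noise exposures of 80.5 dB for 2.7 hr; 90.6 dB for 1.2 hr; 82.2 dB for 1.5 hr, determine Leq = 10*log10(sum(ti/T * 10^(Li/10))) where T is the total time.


T_total = 2.7 + 1.2 + 1.5 = 5.4 hr
(2.7/5.4) * 10^(80.5/10) = 5.61009e+07
(1.2/5.4) * 10^(90.6/10) = 2.55145e+08
(1.5/5.4) * 10^(82.2/10) = 4.60996e+07
Sum = 5.61009e+07 + 2.55145e+08 + 4.60996e+07 = 3.57346e+08
Leq = 10*log10(3.57346e+08) = 85.531 dB


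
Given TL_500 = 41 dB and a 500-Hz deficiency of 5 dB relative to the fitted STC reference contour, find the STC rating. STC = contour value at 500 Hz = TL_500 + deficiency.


By ASTM E413, STC = value of the fitted reference contour at 500 Hz.
Contour value at 500 Hz = TL_500 + deficiency = 41 + 5 = 46
STC = 46


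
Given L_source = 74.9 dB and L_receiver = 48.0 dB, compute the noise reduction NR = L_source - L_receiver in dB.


NR = L_source - L_receiver (difference between source and receiving room levels)
NR = 74.9 - 48.0 = 26.9 dB


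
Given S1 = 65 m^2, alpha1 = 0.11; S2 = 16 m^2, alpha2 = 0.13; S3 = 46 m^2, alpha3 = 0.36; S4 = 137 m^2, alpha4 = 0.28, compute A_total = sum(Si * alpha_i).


65 * 0.11 = 7.15
16 * 0.13 = 2.08
46 * 0.36 = 16.56
137 * 0.28 = 38.36
A_total = 7.15 + 2.08 + 16.56 + 38.36 = 64.15 m^2


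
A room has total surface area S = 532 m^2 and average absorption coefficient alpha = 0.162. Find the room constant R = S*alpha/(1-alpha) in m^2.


R = 532 * 0.162 / (1 - 0.162) = 102.84 m^2


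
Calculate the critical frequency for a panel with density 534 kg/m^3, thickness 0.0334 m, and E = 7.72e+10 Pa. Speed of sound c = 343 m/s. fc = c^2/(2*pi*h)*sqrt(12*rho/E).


12*rho/E = 12*534/7.72e+10 = 8.30052e-08
sqrt(12*rho/E) = sqrt(8.30052e-08) = 0.000288106
c^2/(2*pi*h) = 343^2/(2*pi*0.0334) = 560611
fc = 560611 * 0.000288106 = 161.52 Hz


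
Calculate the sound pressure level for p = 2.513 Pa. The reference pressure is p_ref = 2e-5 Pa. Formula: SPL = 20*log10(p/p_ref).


p / p_ref = 2.513 / 2e-5 = 125650
SPL = 20 * log10(125650) = 101.98 dB


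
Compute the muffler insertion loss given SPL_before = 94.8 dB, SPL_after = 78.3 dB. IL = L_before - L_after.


Insertion loss = SPL without muffler - SPL with muffler
IL = 94.8 - 78.3 = 16.5 dB


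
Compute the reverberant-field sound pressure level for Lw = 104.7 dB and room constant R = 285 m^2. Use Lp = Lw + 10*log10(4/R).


4/R = 4/285 = 0.0140351
Lp = 104.7 + 10*log10(0.0140351) = 86.172 dB


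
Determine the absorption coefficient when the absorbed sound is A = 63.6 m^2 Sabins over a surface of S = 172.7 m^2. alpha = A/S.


Absorption coefficient = absorbed power / incident power
alpha = A / S = 63.6 / 172.7 = 0.36827


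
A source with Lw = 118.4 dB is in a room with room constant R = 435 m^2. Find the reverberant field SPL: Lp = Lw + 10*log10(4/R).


4/R = 4/435 = 0.0091954
Lp = 118.4 + 10*log10(0.0091954) = 98.036 dB


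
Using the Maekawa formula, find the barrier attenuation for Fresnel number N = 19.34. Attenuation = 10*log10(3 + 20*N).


3 + 20*N = 3 + 20*19.34 = 389.8
Att = 10*log10(389.8) = 25.908 dB


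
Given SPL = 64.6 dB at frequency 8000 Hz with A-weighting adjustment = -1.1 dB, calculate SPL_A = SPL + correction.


A-weighting table: 8000 Hz -> -1.1 dB correction
SPL_A = SPL + correction = 64.6 + (-1.1) = 63.5 dBA


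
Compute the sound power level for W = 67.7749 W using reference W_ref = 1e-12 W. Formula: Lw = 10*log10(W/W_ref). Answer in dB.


W / W_ref = 67.7749 / 1e-12 = 6.77749e+13
Lw = 10 * log10(6.77749e+13) = 138.31 dB


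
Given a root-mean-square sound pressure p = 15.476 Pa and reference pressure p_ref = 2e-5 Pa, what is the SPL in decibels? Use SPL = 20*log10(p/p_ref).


p / p_ref = 15.476 / 2e-5 = 773800
SPL = 20 * log10(773800) = 117.77 dB


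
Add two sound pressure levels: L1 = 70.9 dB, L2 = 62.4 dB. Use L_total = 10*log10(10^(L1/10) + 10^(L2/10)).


10^(70.9/10) = 1.23027e+07
10^(62.4/10) = 1.7378e+06
Sum = 1.23027e+07 + 1.7378e+06 = 1.40405e+07
L_total = 10*log10(1.40405e+07) = 71.474 dB


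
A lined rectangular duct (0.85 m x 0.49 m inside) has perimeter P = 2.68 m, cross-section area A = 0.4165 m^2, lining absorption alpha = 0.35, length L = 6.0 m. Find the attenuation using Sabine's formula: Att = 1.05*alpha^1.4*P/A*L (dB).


alpha^1.4 = 0.35^1.4 = 0.229983
Attenuation rate = 1.05 * alpha^1.4 * P / A
= 1.05 * 0.229983 * 2.68 / 0.4165 = 1.55383 dB/m
Total Att = 1.55383 * 6.0 = 9.323 dB


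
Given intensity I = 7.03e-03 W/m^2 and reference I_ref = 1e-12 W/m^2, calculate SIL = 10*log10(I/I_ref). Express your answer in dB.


I / I_ref = 7.03e-03 / 1e-12 = 7.03e+09
SIL = 10 * log10(7.03e+09) = 98.47 dB


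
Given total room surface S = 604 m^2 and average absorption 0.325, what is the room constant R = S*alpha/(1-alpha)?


R = 604 * 0.325 / (1 - 0.325) = 290.81 m^2


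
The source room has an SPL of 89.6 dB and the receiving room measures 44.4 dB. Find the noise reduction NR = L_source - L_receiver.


NR = L_source - L_receiver (difference between source and receiving room levels)
NR = 89.6 - 44.4 = 45.2 dB


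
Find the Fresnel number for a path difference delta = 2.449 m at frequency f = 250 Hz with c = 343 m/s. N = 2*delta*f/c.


N = 2*delta*f/c = 2*delta/lambda, where lambda = c/f
lambda = 343 / 250 = 1.372 m
N = 2 * 2.449 / 1.372 = 3.57


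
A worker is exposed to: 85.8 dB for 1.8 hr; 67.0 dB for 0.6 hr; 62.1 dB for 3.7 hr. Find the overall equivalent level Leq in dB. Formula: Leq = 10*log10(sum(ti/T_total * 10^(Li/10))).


T_total = 1.8 + 0.6 + 3.7 = 6.1 hr
(1.8/6.1) * 10^(85.8/10) = 1.12187e+08
(0.6/6.1) * 10^(67.0/10) = 492971
(3.7/6.1) * 10^(62.1/10) = 983721
Sum = 1.12187e+08 + 492971 + 983721 = 1.13664e+08
Leq = 10*log10(1.13664e+08) = 80.556 dB


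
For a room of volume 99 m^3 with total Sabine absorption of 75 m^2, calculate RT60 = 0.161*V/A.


RT60 = 0.161 * 99 / 75 = 0.21252 s


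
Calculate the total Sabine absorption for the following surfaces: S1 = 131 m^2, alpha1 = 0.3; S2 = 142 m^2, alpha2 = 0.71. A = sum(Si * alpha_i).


131 * 0.3 = 39.3
142 * 0.71 = 100.82
A_total = 39.3 + 100.82 = 140.12 m^2


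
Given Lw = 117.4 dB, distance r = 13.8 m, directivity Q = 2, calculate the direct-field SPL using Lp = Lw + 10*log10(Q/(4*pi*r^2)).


4*pi*r^2 = 4*pi*13.8^2 = 2393.14 m^2
Q / (4*pi*r^2) = 2 / 2393.14 = 0.000835722
Lp = 117.4 + 10*log10(0.000835722) = 86.621 dB


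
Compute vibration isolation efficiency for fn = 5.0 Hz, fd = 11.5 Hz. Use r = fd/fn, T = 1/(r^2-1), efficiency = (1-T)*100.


r = 11.5 / 5.0 = 2.3
r^2 - 1 = 2.3^2 - 1 = 4.29
T = 1/4.29 = 0.2331
Efficiency = (1 - 0.2331)*100 = 76.69 %


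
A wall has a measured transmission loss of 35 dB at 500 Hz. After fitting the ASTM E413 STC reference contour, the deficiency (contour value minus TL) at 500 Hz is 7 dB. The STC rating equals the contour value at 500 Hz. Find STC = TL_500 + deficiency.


By ASTM E413, STC = value of the fitted reference contour at 500 Hz.
Contour value at 500 Hz = TL_500 + deficiency = 35 + 7 = 42
STC = 42


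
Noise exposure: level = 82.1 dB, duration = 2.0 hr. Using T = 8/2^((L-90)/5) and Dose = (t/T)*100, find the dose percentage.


T_allowed = 8 / 2^((82.1 - 90)/5) = 23.9176 hr
Dose = 2.0 / 23.9176 * 100 = 8.362 %


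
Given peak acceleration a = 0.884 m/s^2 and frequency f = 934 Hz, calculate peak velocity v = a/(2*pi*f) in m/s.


omega = 2*pi*f = 2*pi*934 = 5868.5 rad/s
v = a / omega = 0.884 / 5868.5 = 0.00015063 m/s


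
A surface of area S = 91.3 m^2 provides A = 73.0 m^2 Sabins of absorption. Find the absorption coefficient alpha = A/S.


Absorption coefficient = absorbed power / incident power
alpha = A / S = 73.0 / 91.3 = 0.79956


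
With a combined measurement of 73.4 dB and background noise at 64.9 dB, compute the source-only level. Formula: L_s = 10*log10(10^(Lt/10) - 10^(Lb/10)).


10^(73.4/10) = 2.18776e+07
10^(64.9/10) = 3.0903e+06
Difference = 2.18776e+07 - 3.0903e+06 = 1.87873e+07
L_source = 10*log10(1.87873e+07) = 72.739 dB


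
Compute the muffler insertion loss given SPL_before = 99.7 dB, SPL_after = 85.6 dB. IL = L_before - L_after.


Insertion loss = SPL without muffler - SPL with muffler
IL = 99.7 - 85.6 = 14.1 dB


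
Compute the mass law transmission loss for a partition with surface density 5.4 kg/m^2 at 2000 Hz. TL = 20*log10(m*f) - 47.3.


m * f = 5.4 * 2000 = 10800
20*log10(10800) = 80.6685 dB
TL = 80.6685 - 47.3 = 33.368 dB


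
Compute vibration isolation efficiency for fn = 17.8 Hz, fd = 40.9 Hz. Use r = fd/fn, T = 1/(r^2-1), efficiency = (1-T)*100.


r = 40.9 / 17.8 = 2.29775
r^2 - 1 = 2.29775^2 - 1 = 4.27966
T = 1/4.27966 = 0.233663
Efficiency = (1 - 0.233663)*100 = 76.634 %


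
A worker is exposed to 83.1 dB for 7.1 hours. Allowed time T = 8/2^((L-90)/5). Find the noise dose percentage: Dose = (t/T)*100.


T_allowed = 8 / 2^((83.1 - 90)/5) = 20.8215 hr
Dose = 7.1 / 20.8215 * 100 = 34.099 %


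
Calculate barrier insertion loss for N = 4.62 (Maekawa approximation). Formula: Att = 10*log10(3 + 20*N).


3 + 20*N = 3 + 20*4.62 = 95.4
Att = 10*log10(95.4) = 19.795 dB


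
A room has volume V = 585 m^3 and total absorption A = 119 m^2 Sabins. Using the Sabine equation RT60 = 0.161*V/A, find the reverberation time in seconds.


RT60 = 0.161 * 585 / 119 = 0.79147 s


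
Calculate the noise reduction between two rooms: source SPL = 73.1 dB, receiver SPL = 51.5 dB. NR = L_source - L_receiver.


NR = L_source - L_receiver (difference between source and receiving room levels)
NR = 73.1 - 51.5 = 21.6 dB


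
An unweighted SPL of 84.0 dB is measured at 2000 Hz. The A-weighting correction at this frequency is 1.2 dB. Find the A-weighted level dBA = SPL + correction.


A-weighting table: 2000 Hz -> 1.2 dB correction
SPL_A = SPL + correction = 84.0 + (1.2) = 85.2 dBA


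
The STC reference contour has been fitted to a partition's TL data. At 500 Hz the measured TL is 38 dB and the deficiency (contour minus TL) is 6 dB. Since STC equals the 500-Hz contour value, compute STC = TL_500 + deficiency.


By ASTM E413, STC = value of the fitted reference contour at 500 Hz.
Contour value at 500 Hz = TL_500 + deficiency = 38 + 6 = 44
STC = 44


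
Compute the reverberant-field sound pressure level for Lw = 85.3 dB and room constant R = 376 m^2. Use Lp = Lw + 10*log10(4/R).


4/R = 4/376 = 0.0106383
Lp = 85.3 + 10*log10(0.0106383) = 65.569 dB


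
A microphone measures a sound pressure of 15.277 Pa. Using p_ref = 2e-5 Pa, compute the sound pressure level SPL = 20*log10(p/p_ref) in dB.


p / p_ref = 15.277 / 2e-5 = 763850
SPL = 20 * log10(763850) = 117.66 dB


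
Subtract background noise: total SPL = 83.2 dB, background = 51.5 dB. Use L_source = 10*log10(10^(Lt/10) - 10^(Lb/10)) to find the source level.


10^(83.2/10) = 2.0893e+08
10^(51.5/10) = 141254
Difference = 2.0893e+08 - 141254 = 2.08789e+08
L_source = 10*log10(2.08789e+08) = 83.197 dB


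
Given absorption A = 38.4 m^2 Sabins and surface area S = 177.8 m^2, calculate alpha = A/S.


Absorption coefficient = absorbed power / incident power
alpha = A / S = 38.4 / 177.8 = 0.21597


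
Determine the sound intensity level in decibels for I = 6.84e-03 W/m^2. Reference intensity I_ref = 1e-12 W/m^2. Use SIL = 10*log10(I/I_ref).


I / I_ref = 6.84e-03 / 1e-12 = 6.84e+09
SIL = 10 * log10(6.84e+09) = 98.351 dB


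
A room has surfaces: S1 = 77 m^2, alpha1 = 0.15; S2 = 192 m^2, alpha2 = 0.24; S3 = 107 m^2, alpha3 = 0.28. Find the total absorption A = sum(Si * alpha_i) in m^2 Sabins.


77 * 0.15 = 11.55
192 * 0.24 = 46.08
107 * 0.28 = 29.96
A_total = 11.55 + 46.08 + 29.96 = 87.59 m^2


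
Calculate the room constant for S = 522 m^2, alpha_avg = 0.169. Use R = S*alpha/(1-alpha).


R = 522 * 0.169 / (1 - 0.169) = 106.16 m^2


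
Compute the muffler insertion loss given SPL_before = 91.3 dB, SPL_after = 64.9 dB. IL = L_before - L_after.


Insertion loss = SPL without muffler - SPL with muffler
IL = 91.3 - 64.9 = 26.4 dB


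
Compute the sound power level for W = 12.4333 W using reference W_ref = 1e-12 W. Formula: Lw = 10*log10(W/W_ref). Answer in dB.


W / W_ref = 12.4333 / 1e-12 = 1.24333e+13
Lw = 10 * log10(1.24333e+13) = 130.95 dB


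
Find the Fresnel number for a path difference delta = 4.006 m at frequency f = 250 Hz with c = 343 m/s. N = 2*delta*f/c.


N = 2*delta*f/c = 2*delta/lambda, where lambda = c/f
lambda = 343 / 250 = 1.372 m
N = 2 * 4.006 / 1.372 = 5.8397


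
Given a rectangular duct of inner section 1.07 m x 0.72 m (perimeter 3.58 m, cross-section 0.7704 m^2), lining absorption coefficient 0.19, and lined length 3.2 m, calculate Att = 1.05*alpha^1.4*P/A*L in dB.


alpha^1.4 = 0.19^1.4 = 0.0977811
Attenuation rate = 1.05 * alpha^1.4 * P / A
= 1.05 * 0.0977811 * 3.58 / 0.7704 = 0.477102 dB/m
Total Att = 0.477102 * 3.2 = 1.5267 dB


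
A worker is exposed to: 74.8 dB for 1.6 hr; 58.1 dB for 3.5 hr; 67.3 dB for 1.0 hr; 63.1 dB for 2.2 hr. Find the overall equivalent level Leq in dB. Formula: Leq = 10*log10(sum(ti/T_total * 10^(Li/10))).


T_total = 1.6 + 3.5 + 1.0 + 2.2 = 8.3 hr
(1.6/8.3) * 10^(74.8/10) = 5.82159e+06
(3.5/8.3) * 10^(58.1/10) = 272264
(1.0/8.3) * 10^(67.3/10) = 647026
(2.2/8.3) * 10^(63.1/10) = 541184
Sum = 5.82159e+06 + 272264 + 647026 + 541184 = 7.28206e+06
Leq = 10*log10(7.28206e+06) = 68.623 dB


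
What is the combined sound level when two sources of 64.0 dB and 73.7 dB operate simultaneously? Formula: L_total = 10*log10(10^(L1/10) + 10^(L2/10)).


10^(64.0/10) = 2.51189e+06
10^(73.7/10) = 2.34423e+07
Sum = 2.51189e+06 + 2.34423e+07 = 2.59542e+07
L_total = 10*log10(2.59542e+07) = 74.142 dB


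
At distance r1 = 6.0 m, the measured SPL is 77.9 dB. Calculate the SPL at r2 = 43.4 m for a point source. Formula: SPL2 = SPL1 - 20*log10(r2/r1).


r2/r1 = 43.4/6.0 = 7.23333
Correction = 20*log10(7.23333) = 17.1868 dB
SPL2 = 77.9 - 17.1868 = 60.713 dB


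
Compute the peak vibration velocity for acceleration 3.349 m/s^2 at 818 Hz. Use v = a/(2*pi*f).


omega = 2*pi*f = 2*pi*818 = 5139.65 rad/s
v = a / omega = 3.349 / 5139.65 = 0.0006516 m/s


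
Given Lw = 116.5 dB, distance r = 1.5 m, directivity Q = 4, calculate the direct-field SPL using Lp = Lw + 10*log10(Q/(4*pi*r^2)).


4*pi*r^2 = 4*pi*1.5^2 = 28.2743 m^2
Q / (4*pi*r^2) = 4 / 28.2743 = 0.141471
Lp = 116.5 + 10*log10(0.141471) = 108.01 dB


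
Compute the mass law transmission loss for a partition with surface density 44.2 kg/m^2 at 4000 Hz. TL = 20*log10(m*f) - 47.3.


m * f = 44.2 * 4000 = 176800
20*log10(176800) = 104.95 dB
TL = 104.95 - 47.3 = 57.65 dB


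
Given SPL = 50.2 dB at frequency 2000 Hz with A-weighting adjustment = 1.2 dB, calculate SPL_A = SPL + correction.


A-weighting table: 2000 Hz -> 1.2 dB correction
SPL_A = SPL + correction = 50.2 + (1.2) = 51.4 dBA


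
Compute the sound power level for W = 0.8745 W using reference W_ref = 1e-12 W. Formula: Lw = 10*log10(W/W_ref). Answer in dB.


W / W_ref = 0.8745 / 1e-12 = 8.745e+11
Lw = 10 * log10(8.745e+11) = 119.42 dB


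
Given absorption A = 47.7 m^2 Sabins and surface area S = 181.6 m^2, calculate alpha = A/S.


Absorption coefficient = absorbed power / incident power
alpha = A / S = 47.7 / 181.6 = 0.26267


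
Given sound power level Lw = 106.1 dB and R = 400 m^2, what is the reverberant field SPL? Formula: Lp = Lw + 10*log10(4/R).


4/R = 4/400 = 0.01
Lp = 106.1 + 10*log10(0.01) = 86.1 dB


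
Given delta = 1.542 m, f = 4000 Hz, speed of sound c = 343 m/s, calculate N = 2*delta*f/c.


N = 2*delta*f/c = 2*delta/lambda, where lambda = c/f
lambda = 343 / 4000 = 0.08575 m
N = 2 * 1.542 / 0.08575 = 35.965


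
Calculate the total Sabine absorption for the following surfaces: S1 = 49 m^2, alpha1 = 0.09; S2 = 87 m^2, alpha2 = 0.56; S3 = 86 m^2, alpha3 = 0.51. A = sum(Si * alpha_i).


49 * 0.09 = 4.41
87 * 0.56 = 48.72
86 * 0.51 = 43.86
A_total = 4.41 + 48.72 + 43.86 = 96.99 m^2


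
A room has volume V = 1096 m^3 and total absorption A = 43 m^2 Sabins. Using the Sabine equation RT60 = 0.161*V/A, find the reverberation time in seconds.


RT60 = 0.161 * 1096 / 43 = 4.1036 s


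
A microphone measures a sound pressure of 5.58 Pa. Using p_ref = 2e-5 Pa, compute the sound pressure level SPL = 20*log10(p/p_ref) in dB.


p / p_ref = 5.58 / 2e-5 = 279000
SPL = 20 * log10(279000) = 108.91 dB


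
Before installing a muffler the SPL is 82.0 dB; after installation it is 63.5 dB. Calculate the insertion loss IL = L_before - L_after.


Insertion loss = SPL without muffler - SPL with muffler
IL = 82.0 - 63.5 = 18.5 dB


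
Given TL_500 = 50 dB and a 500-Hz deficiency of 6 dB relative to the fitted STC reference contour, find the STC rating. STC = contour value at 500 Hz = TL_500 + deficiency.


By ASTM E413, STC = value of the fitted reference contour at 500 Hz.
Contour value at 500 Hz = TL_500 + deficiency = 50 + 6 = 56
STC = 56


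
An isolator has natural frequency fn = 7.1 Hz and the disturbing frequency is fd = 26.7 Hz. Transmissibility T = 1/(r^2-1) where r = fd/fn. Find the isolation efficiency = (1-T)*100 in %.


r = 26.7 / 7.1 = 3.76056
r^2 - 1 = 3.76056^2 - 1 = 13.1418
T = 1/13.1418 = 0.0760931
Efficiency = (1 - 0.0760931)*100 = 92.391 %


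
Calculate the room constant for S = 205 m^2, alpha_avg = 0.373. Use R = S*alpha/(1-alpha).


R = 205 * 0.373 / (1 - 0.373) = 121.95 m^2


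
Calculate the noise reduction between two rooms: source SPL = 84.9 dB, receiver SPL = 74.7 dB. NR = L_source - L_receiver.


NR = L_source - L_receiver (difference between source and receiving room levels)
NR = 84.9 - 74.7 = 10.2 dB


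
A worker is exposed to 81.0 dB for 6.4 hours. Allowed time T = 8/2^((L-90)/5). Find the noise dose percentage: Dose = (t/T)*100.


T_allowed = 8 / 2^((81.0 - 90)/5) = 27.8576 hr
Dose = 6.4 / 27.8576 * 100 = 22.974 %


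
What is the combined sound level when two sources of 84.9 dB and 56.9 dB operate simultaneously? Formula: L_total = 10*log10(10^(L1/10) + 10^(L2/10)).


10^(84.9/10) = 3.0903e+08
10^(56.9/10) = 489779
Sum = 3.0903e+08 + 489779 = 3.0952e+08
L_total = 10*log10(3.0952e+08) = 84.907 dB


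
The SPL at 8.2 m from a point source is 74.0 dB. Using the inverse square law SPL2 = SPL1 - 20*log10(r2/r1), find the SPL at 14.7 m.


r2/r1 = 14.7/8.2 = 1.79268
Correction = 20*log10(1.79268) = 5.07006 dB
SPL2 = 74.0 - 5.07006 = 68.93 dB


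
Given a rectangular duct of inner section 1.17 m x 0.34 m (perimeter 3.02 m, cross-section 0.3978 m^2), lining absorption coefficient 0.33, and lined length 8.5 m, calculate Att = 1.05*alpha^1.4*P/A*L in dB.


alpha^1.4 = 0.33^1.4 = 0.211797
Attenuation rate = 1.05 * alpha^1.4 * P / A
= 1.05 * 0.211797 * 3.02 / 0.3978 = 1.68831 dB/m
Total Att = 1.68831 * 8.5 = 14.351 dB


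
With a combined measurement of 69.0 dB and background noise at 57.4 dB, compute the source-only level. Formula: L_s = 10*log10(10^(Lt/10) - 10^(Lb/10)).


10^(69.0/10) = 7.94328e+06
10^(57.4/10) = 549541
Difference = 7.94328e+06 - 549541 = 7.39374e+06
L_source = 10*log10(7.39374e+06) = 68.689 dB


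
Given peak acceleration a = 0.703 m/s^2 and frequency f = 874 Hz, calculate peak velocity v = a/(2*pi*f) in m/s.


omega = 2*pi*f = 2*pi*874 = 5491.5 rad/s
v = a / omega = 0.703 / 5491.5 = 0.00012802 m/s


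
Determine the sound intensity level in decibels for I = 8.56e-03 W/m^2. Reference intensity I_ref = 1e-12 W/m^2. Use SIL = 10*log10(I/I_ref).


I / I_ref = 8.56e-03 / 1e-12 = 8.56e+09
SIL = 10 * log10(8.56e+09) = 99.325 dB


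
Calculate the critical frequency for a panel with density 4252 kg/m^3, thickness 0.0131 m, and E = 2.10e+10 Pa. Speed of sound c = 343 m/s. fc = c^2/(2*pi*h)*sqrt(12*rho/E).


12*rho/E = 12*4252/2.10e+10 = 2.42971e-06
sqrt(12*rho/E) = sqrt(2.42971e-06) = 0.00155875
c^2/(2*pi*h) = 343^2/(2*pi*0.0131) = 1.42935e+06
fc = 1.42935e+06 * 0.00155875 = 2228 Hz


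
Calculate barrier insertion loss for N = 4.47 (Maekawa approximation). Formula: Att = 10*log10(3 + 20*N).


3 + 20*N = 3 + 20*4.47 = 92.4
Att = 10*log10(92.4) = 19.657 dB


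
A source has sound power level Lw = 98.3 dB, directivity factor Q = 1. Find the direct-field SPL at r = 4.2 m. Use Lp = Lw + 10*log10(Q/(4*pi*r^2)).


4*pi*r^2 = 4*pi*4.2^2 = 221.671 m^2
Q / (4*pi*r^2) = 1 / 221.671 = 0.00451119
Lp = 98.3 + 10*log10(0.00451119) = 74.843 dB


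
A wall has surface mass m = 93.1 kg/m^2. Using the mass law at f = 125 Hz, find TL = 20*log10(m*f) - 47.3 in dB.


m * f = 93.1 * 125 = 11637.5
20*log10(11637.5) = 81.3172 dB
TL = 81.3172 - 47.3 = 34.017 dB


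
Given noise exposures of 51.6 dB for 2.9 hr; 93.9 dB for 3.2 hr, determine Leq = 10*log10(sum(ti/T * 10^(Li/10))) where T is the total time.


T_total = 2.9 + 3.2 = 6.1 hr
(2.9/6.1) * 10^(51.6/10) = 68717.6
(3.2/6.1) * 10^(93.9/10) = 1.28772e+09
Sum = 68717.6 + 1.28772e+09 = 1.28779e+09
Leq = 10*log10(1.28779e+09) = 91.098 dB


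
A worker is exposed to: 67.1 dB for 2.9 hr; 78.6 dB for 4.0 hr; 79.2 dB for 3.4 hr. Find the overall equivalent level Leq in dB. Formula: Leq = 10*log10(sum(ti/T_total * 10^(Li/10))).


T_total = 2.9 + 4.0 + 3.4 = 10.3 hr
(2.9/10.3) * 10^(67.1/10) = 1.44398e+06
(4.0/10.3) * 10^(78.6/10) = 2.81334e+07
(3.4/10.3) * 10^(79.2/10) = 2.74563e+07
Sum = 1.44398e+06 + 2.81334e+07 + 2.74563e+07 = 5.70337e+07
Leq = 10*log10(5.70337e+07) = 77.561 dB


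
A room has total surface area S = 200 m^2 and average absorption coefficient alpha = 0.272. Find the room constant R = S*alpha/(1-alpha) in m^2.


R = 200 * 0.272 / (1 - 0.272) = 74.725 m^2


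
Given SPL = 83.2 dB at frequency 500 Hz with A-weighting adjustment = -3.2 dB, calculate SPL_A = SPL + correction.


A-weighting table: 500 Hz -> -3.2 dB correction
SPL_A = SPL + correction = 83.2 + (-3.2) = 80 dBA


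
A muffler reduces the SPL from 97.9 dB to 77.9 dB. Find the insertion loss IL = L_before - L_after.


Insertion loss = SPL without muffler - SPL with muffler
IL = 97.9 - 77.9 = 20 dB


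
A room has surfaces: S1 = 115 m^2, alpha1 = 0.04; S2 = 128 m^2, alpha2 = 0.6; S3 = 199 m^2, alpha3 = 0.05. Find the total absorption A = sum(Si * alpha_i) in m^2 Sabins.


115 * 0.04 = 4.6
128 * 0.6 = 76.8
199 * 0.05 = 9.95
A_total = 4.6 + 76.8 + 9.95 = 91.35 m^2


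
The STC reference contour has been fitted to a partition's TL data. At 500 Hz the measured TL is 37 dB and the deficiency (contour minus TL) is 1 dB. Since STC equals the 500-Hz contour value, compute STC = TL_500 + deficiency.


By ASTM E413, STC = value of the fitted reference contour at 500 Hz.
Contour value at 500 Hz = TL_500 + deficiency = 37 + 1 = 38
STC = 38


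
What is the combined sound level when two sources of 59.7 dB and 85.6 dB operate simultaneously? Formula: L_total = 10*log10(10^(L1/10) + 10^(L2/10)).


10^(59.7/10) = 933254
10^(85.6/10) = 3.63078e+08
Sum = 933254 + 3.63078e+08 = 3.64011e+08
L_total = 10*log10(3.64011e+08) = 85.611 dB


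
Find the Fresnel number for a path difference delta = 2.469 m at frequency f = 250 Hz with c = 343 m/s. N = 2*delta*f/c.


N = 2*delta*f/c = 2*delta/lambda, where lambda = c/f
lambda = 343 / 250 = 1.372 m
N = 2 * 2.469 / 1.372 = 3.5991


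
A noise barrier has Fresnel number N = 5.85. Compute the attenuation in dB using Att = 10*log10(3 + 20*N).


3 + 20*N = 3 + 20*5.85 = 120
Att = 10*log10(120) = 20.792 dB


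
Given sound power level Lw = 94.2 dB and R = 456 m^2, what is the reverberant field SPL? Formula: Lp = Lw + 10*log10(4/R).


4/R = 4/456 = 0.00877193
Lp = 94.2 + 10*log10(0.00877193) = 73.631 dB


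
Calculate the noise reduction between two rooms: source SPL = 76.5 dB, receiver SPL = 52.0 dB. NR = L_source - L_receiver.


NR = L_source - L_receiver (difference between source and receiving room levels)
NR = 76.5 - 52.0 = 24.5 dB


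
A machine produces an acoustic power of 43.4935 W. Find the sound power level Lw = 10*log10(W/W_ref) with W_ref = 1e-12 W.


W / W_ref = 43.4935 / 1e-12 = 4.34935e+13
Lw = 10 * log10(4.34935e+13) = 136.38 dB
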